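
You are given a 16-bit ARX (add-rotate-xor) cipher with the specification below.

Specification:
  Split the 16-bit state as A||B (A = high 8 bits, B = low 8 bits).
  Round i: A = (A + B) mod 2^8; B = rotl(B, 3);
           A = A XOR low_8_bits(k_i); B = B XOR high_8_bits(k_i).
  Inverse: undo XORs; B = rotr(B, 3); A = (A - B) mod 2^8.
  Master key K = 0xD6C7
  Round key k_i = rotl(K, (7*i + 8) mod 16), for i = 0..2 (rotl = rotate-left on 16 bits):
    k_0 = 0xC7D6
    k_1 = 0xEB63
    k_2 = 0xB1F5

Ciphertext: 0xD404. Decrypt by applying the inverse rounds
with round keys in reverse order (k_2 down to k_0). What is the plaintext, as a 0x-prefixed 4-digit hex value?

s_0 = ciphertext = 0xD404
s_1 = InvRound(s_0, k_2) = 0x6BB6
s_2 = InvRound(s_1, k_1) = 0x5DAB
s_3 = InvRound(s_2, k_0) = 0xFE8D

0xFE8D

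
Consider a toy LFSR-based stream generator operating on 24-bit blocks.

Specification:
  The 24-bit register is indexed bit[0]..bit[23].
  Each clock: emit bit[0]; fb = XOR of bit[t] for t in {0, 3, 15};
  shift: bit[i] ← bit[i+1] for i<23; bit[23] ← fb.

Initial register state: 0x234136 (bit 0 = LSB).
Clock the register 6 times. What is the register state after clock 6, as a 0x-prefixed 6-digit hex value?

reg_0 = 0x234136
clock 1: out=0, reg = 0x11A09B
clock 2: out=1, reg = 0x88D04D
clock 3: out=1, reg = 0xC46826
clock 4: out=0, reg = 0x623413
clock 5: out=1, reg = 0xB11A09
clock 6: out=1, reg = 0x588D04

0x588D04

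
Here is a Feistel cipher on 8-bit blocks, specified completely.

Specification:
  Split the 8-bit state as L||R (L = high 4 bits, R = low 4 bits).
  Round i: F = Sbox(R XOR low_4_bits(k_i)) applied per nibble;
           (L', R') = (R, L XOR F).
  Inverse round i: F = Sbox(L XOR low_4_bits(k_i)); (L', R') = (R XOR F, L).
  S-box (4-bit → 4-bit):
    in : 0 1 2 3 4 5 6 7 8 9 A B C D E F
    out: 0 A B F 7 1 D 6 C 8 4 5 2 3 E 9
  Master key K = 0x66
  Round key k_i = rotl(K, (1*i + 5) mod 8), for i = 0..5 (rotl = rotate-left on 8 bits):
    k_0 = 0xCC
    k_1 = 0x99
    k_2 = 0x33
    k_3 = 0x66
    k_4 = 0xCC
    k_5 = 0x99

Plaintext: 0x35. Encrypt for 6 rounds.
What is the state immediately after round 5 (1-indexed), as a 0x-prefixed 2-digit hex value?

s_0 = plaintext = 0x35
s_1 = Round(s_0, k_0) = 0x5B
s_2 = Round(s_1, k_1) = 0xBE
s_3 = Round(s_2, k_2) = 0xE8
s_4 = Round(s_3, k_3) = 0x80
s_5 = Round(s_4, k_4) = 0x0A
s_6 = Round(s_5, k_5) = 0xAF

0x0A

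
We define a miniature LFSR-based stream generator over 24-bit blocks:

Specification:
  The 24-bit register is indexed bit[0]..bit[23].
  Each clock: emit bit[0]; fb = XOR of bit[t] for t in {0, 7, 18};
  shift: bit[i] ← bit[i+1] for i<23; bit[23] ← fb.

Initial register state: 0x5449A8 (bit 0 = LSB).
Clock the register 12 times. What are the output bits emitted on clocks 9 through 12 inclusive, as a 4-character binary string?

reg_0 = 0x5449A8
clock 1: out=0, reg = 0x2A24D4
clock 2: out=0, reg = 0x95126A
clock 3: out=0, reg = 0xCA8935
clock 4: out=1, reg = 0xE5449A
clock 5: out=0, reg = 0x72A24D
clock 6: out=1, reg = 0xB95126
clock 7: out=0, reg = 0x5CA893
clock 8: out=1, reg = 0xAE5449
clock 9: out=1, reg = 0x572A24
clock 10: out=0, reg = 0xAB9512
clock 11: out=0, reg = 0x55CA89
clock 12: out=1, reg = 0xAAE544

1001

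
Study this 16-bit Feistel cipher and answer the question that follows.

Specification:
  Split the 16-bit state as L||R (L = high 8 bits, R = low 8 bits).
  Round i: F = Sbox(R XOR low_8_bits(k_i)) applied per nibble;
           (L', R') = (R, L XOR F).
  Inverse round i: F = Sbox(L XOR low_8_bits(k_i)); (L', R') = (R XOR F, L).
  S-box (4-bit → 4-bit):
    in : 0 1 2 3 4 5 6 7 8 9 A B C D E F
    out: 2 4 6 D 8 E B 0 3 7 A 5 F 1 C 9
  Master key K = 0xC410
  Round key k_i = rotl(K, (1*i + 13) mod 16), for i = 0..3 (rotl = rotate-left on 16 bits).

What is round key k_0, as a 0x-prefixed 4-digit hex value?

0x1882

K = 0xC410
k_0 = rotl(K, (1*0+13) mod 16) = rotl(K, 13) = 0x1882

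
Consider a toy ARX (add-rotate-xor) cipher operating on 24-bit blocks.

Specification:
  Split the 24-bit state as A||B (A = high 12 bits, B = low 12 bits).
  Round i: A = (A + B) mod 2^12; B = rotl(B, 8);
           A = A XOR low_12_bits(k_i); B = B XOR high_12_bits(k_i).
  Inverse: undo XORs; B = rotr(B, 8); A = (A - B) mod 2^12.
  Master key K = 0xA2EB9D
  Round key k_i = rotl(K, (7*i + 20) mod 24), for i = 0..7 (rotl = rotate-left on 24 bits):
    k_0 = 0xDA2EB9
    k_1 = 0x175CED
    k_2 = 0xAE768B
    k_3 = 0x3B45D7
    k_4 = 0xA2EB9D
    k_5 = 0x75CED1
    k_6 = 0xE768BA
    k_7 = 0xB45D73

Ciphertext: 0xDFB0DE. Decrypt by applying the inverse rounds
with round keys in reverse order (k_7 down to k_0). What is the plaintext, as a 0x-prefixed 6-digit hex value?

0x86DBB7

s_0 = ciphertext = 0xDFB0DE
s_1 = InvRound(s_0, k_7) = 0x6CD9BB
s_2 = InvRound(s_1, k_6) = 0x1A0CD7
s_3 = InvRound(s_2, k_5) = 0x6B68BB
s_4 = InvRound(s_3, k_4) = 0x3D9952
s_5 = InvRound(s_4, k_3) = 0x7A4E6A
s_6 = InvRound(s_5, k_2) = 0x85B8D4
s_7 = InvRound(s_6, k_1) = 0xA9DA19
s_8 = InvRound(s_7, k_0) = 0x86DBB7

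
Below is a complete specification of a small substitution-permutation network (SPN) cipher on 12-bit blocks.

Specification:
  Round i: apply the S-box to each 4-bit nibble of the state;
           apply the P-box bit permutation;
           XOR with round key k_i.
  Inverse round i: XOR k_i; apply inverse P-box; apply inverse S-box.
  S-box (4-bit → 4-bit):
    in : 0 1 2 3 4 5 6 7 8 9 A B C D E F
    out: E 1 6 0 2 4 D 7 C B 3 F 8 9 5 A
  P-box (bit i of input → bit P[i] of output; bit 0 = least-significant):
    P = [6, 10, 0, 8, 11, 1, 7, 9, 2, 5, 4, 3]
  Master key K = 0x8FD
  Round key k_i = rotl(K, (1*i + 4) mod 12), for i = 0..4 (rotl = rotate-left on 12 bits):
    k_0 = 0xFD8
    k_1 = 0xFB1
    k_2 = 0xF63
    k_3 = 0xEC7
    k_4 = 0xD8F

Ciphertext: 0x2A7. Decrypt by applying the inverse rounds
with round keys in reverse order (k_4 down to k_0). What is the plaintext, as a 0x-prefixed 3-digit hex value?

s_0 = ciphertext = 0x2A7
s_1 = InvRound(s_0, k_4) = 0xFDF
s_2 = InvRound(s_1, k_3) = 0x83C
s_3 = InvRound(s_2, k_2) = 0x6FB
s_4 = InvRound(s_3, k_1) = 0xCAD
s_5 = InvRound(s_4, k_0) = 0x7C6

0x7C6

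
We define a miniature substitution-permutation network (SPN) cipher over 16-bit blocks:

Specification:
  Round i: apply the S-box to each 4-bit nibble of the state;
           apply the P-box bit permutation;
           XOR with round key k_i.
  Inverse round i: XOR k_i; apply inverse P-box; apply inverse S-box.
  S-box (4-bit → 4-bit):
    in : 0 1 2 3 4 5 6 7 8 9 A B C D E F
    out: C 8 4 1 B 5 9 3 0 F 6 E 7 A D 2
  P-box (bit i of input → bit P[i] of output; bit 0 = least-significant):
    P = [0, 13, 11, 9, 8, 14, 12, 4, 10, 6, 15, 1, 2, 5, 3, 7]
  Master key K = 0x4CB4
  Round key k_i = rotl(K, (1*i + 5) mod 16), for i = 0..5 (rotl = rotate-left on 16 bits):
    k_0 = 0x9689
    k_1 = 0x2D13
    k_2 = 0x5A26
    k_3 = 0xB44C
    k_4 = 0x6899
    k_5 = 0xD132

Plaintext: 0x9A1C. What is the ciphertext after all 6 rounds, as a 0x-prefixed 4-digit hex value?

0x8094

s_0 = plaintext = 0x9A1C
s_1 = Round(s_0, k_0) = 0x3E74
s_2 = Round(s_1, k_1) = 0xCA14
s_3 = Round(s_2, k_2) = 0xF85B
s_4 = Round(s_3, k_3) = 0x8F6C
s_5 = Round(s_4, k_4) = 0x41C8
s_6 = Round(s_5, k_5) = 0x8094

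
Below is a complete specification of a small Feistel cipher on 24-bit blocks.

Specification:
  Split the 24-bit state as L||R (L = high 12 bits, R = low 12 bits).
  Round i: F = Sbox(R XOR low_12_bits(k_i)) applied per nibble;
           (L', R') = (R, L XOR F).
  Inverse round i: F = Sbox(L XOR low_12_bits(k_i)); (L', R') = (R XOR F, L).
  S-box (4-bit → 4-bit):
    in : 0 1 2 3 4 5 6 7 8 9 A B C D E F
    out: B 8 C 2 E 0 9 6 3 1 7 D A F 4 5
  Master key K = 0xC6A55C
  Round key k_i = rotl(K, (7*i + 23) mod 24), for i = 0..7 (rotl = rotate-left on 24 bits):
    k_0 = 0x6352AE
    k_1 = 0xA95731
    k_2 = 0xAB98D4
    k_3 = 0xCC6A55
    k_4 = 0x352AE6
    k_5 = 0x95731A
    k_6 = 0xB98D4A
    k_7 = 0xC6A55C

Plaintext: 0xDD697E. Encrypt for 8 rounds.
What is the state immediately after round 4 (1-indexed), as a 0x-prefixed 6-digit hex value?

0x6E6526

s_0 = plaintext = 0xDD697E
s_1 = Round(s_0, k_0) = 0x97E02D
s_2 = Round(s_1, k_1) = 0x02DFF4
s_3 = Round(s_2, k_2) = 0xFF46E6
s_4 = Round(s_3, k_3) = 0x6E6526
s_5 = Round(s_4, k_4) = 0x52634D
s_6 = Round(s_5, k_5) = 0x34DE20
s_7 = Round(s_6, k_6) = 0xE201DA
s_8 = Round(s_7, k_7) = 0x1DA019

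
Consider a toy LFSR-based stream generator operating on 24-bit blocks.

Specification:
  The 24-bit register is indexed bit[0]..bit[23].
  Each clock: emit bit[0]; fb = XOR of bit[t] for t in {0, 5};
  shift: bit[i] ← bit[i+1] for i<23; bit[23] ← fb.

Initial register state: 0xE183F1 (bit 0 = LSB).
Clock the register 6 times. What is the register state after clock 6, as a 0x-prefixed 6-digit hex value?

reg_0 = 0xE183F1
clock 1: out=1, reg = 0x70C1F8
clock 2: out=0, reg = 0xB860FC
clock 3: out=0, reg = 0xDC307E
clock 4: out=0, reg = 0xEE183F
clock 5: out=1, reg = 0x770C1F
clock 6: out=1, reg = 0xBB860F

0xBB860F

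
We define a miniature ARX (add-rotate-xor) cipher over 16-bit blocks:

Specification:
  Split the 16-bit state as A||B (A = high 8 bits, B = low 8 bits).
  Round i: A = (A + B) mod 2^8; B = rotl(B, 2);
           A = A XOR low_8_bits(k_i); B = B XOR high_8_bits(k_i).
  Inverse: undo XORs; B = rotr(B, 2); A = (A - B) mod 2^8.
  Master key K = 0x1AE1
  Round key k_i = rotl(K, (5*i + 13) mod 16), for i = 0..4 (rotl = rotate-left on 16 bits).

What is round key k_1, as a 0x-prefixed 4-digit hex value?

K = 0x1AE1
k_0 = rotl(K, (5*0+13) mod 16) = rotl(K, 13) = 0x235C
k_1 = rotl(K, (5*1+13) mod 16) = rotl(K, 2) = 0x6B84

0x6B84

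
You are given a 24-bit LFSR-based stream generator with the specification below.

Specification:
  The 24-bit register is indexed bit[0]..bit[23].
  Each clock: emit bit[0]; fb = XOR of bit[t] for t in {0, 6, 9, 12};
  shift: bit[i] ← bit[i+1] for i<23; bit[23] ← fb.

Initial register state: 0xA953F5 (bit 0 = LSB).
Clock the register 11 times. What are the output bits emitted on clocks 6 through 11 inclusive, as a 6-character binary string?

reg_0 = 0xA953F5
clock 1: out=1, reg = 0x54A9FA
clock 2: out=0, reg = 0xAA54FD
clock 3: out=1, reg = 0xD52A7E
clock 4: out=0, reg = 0x6A953F
clock 5: out=1, reg = 0x354A9F
clock 6: out=1, reg = 0x1AA54F
clock 7: out=1, reg = 0x0D52A7
clock 8: out=1, reg = 0x86A953
clock 9: out=1, reg = 0x4354A9
clock 10: out=1, reg = 0x21AA54
clock 11: out=0, reg = 0x10D52A

111110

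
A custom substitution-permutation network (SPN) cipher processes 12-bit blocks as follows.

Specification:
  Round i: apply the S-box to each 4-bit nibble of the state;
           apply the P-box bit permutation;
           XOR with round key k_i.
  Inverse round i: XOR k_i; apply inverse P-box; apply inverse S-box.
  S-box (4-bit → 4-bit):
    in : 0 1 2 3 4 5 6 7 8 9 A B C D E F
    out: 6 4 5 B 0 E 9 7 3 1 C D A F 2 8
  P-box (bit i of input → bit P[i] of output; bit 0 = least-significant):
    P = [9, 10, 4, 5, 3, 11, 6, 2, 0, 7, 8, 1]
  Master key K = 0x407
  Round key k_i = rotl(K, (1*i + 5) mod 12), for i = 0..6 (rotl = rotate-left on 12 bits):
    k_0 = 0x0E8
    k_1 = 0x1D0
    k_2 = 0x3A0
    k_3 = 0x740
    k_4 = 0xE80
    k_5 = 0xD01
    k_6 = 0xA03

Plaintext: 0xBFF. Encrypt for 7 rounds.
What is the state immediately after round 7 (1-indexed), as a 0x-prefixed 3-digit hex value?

0x1B1

s_0 = plaintext = 0xBFF
s_1 = Round(s_0, k_0) = 0x1CF
s_2 = Round(s_1, k_1) = 0x8F4
s_3 = Round(s_2, k_2) = 0x325
s_4 = Round(s_3, k_3) = 0x3BB
s_5 = Round(s_4, k_4) = 0xC7F
s_6 = Round(s_5, k_5) = 0x5EB
s_7 = Round(s_6, k_6) = 0x1B1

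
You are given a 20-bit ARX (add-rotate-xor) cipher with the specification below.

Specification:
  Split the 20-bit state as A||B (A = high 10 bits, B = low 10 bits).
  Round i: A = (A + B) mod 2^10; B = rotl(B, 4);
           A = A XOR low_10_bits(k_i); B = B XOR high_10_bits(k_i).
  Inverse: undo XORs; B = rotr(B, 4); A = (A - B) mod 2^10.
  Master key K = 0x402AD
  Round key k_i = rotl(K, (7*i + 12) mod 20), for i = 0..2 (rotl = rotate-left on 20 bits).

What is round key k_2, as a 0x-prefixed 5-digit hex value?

K = 0x402AD
k_0 = rotl(K, (7*0+12) mod 20) = rotl(K, 12) = 0xAD402
k_1 = rotl(K, (7*1+12) mod 20) = rotl(K, 19) = 0xA0156
k_2 = rotl(K, (7*2+12) mod 20) = rotl(K, 6) = 0x0AB50

0x0AB50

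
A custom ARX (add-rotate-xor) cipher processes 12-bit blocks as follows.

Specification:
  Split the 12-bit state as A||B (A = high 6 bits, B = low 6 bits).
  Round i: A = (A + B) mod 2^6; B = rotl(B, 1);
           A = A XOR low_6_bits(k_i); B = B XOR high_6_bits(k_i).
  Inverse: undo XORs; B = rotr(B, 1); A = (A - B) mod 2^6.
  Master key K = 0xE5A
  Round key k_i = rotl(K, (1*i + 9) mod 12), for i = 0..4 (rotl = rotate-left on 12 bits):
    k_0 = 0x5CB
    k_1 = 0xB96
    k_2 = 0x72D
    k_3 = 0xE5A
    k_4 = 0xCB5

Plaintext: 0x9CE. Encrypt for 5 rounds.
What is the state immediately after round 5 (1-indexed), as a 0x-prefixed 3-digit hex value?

s_0 = plaintext = 0x9CE
s_1 = Round(s_0, k_0) = 0xF8B
s_2 = Round(s_1, k_1) = 0x7F8
s_3 = Round(s_2, k_2) = 0xEAD
s_4 = Round(s_3, k_3) = 0xF62
s_5 = Round(s_4, k_4) = 0xAB7

0xAB7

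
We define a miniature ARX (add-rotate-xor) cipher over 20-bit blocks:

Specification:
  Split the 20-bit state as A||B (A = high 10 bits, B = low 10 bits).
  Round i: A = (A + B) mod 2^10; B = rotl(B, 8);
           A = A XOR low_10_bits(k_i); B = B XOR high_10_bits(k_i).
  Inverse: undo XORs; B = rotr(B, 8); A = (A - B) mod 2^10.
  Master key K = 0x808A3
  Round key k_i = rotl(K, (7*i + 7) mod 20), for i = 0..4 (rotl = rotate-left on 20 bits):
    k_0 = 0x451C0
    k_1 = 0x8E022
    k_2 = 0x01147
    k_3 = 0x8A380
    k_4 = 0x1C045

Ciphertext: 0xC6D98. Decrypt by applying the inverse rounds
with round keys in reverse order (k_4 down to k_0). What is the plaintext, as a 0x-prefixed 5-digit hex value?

0x81BBB

s_0 = ciphertext = 0xC6D98
s_1 = InvRound(s_0, k_4) = 0xEF7A1
s_2 = InvRound(s_1, k_3) = 0x86225
s_3 = InvRound(s_2, k_2) = 0xB6486
s_4 = InvRound(s_3, k_1) = 0x006FA
s_5 = InvRound(s_4, k_0) = 0x81BBB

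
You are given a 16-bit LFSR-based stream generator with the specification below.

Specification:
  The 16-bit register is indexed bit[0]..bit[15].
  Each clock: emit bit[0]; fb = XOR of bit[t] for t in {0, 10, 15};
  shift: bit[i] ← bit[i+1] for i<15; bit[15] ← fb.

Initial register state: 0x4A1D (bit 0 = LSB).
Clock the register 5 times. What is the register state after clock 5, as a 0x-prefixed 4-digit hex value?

0x2A50

reg_0 = 0x4A1D
clock 1: out=1, reg = 0xA50E
clock 2: out=0, reg = 0x5287
clock 3: out=1, reg = 0xA943
clock 4: out=1, reg = 0x54A1
clock 5: out=1, reg = 0x2A50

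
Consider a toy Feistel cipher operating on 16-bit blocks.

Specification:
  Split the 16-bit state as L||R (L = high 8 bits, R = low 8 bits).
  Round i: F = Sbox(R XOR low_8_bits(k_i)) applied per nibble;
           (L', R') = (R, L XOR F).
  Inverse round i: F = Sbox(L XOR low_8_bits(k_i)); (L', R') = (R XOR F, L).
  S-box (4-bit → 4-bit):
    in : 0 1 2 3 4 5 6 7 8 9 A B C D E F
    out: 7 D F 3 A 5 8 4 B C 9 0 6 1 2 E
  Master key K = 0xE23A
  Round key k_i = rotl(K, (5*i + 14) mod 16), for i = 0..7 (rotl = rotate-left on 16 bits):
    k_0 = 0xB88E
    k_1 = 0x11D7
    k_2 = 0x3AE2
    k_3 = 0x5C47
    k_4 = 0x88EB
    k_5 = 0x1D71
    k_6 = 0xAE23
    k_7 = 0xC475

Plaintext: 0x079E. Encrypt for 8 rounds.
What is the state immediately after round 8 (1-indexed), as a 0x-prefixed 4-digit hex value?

s_0 = plaintext = 0x079E
s_1 = Round(s_0, k_0) = 0x9ED0
s_2 = Round(s_1, k_1) = 0xD0EA
s_3 = Round(s_2, k_2) = 0xEAAB
s_4 = Round(s_3, k_3) = 0xABCC
s_5 = Round(s_4, k_4) = 0xCC5F
s_6 = Round(s_5, k_5) = 0x5F3E
s_7 = Round(s_6, k_6) = 0x3E8E
s_8 = Round(s_7, k_7) = 0x8EDE

0x8EDE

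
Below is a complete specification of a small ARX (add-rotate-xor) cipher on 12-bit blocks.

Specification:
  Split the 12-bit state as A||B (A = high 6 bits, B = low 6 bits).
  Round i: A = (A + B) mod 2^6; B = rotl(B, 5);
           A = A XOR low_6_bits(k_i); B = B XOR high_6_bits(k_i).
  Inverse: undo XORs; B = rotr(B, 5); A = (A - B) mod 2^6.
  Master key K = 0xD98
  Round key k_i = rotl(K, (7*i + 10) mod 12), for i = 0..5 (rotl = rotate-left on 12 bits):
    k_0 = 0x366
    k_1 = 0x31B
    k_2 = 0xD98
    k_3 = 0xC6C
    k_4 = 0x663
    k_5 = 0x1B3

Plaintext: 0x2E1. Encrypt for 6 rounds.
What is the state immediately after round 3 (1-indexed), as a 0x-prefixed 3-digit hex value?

0x5AF

s_0 = plaintext = 0x2E1
s_1 = Round(s_0, k_0) = 0x2BD
s_2 = Round(s_1, k_1) = 0x732
s_3 = Round(s_2, k_2) = 0x5AF
s_4 = Round(s_3, k_3) = 0xA46
s_5 = Round(s_4, k_4) = 0x31A
s_6 = Round(s_5, k_5) = 0x54B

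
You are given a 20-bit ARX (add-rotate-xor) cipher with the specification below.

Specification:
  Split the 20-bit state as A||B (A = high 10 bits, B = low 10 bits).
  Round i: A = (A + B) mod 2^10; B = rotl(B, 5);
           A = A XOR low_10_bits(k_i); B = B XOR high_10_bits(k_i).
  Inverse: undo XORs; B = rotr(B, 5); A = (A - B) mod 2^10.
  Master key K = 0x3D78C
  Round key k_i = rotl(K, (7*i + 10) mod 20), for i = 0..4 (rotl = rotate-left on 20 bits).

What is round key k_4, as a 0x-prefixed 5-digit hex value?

K = 0x3D78C
k_0 = rotl(K, (7*0+10) mod 20) = rotl(K, 10) = 0xE30F5
k_1 = rotl(K, (7*1+10) mod 20) = rotl(K, 17) = 0x87AF1
k_2 = rotl(K, (7*2+10) mod 20) = rotl(K, 4) = 0xD78C3
k_3 = rotl(K, (7*3+10) mod 20) = rotl(K, 11) = 0xC61EB
k_4 = rotl(K, (7*4+10) mod 20) = rotl(K, 18) = 0x0F5E3

0x0F5E3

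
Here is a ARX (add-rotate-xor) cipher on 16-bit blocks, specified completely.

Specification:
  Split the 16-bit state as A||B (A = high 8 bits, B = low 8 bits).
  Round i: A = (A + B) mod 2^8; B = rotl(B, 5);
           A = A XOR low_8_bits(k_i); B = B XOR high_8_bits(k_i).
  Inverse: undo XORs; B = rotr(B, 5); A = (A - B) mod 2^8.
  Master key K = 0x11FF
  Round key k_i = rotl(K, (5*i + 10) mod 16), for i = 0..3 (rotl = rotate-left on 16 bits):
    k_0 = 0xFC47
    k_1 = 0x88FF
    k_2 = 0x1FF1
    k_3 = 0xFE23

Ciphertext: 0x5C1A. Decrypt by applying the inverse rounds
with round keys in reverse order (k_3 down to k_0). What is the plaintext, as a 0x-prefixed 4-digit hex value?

0xD5B5

s_0 = ciphertext = 0x5C1A
s_1 = InvRound(s_0, k_3) = 0x5827
s_2 = InvRound(s_1, k_2) = 0xE8C1
s_3 = InvRound(s_2, k_1) = 0xCD4A
s_4 = InvRound(s_3, k_0) = 0xD5B5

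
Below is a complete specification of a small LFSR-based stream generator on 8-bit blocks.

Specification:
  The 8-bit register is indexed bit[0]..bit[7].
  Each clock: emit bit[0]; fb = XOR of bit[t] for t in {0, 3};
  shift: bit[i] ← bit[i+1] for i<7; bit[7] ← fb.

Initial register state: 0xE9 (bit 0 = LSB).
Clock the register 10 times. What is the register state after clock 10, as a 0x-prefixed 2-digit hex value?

0x9D

reg_0 = 0xE9
clock 1: out=1, reg = 0x74
clock 2: out=0, reg = 0x3A
clock 3: out=0, reg = 0x9D
clock 4: out=1, reg = 0x4E
clock 5: out=0, reg = 0xA7
clock 6: out=1, reg = 0xD3
clock 7: out=1, reg = 0xE9
clock 8: out=1, reg = 0x74
clock 9: out=0, reg = 0x3A
clock 10: out=0, reg = 0x9D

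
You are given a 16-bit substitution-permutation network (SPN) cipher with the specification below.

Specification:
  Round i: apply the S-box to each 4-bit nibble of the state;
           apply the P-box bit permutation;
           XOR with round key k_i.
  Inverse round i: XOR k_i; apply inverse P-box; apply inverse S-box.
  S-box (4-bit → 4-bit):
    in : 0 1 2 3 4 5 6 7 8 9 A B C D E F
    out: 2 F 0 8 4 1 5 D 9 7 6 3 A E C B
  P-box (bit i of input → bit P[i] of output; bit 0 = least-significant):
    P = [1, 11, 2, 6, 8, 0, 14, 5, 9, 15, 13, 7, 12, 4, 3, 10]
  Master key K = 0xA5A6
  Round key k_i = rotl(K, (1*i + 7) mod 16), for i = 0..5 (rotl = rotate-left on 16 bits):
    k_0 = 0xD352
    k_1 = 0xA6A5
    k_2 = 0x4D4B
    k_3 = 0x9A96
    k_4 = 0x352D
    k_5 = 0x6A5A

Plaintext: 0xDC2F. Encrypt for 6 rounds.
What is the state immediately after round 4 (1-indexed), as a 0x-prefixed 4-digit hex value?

0x10C3

s_0 = plaintext = 0xDC2F
s_1 = Round(s_0, k_0) = 0x5F88
s_2 = Round(s_1, k_1) = 0x3547
s_3 = Round(s_2, k_2) = 0x0B0D
s_4 = Round(s_3, k_3) = 0x10C3
s_5 = Round(s_4, k_4) = 0xA154
s_6 = Round(s_5, k_5) = 0xC9C6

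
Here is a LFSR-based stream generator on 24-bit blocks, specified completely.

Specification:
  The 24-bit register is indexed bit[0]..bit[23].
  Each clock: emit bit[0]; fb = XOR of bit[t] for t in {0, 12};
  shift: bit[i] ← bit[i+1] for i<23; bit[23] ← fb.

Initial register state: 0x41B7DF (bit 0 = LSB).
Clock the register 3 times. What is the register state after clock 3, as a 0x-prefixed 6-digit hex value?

0x8836FB

reg_0 = 0x41B7DF
clock 1: out=1, reg = 0x20DBEF
clock 2: out=1, reg = 0x106DF7
clock 3: out=1, reg = 0x8836FB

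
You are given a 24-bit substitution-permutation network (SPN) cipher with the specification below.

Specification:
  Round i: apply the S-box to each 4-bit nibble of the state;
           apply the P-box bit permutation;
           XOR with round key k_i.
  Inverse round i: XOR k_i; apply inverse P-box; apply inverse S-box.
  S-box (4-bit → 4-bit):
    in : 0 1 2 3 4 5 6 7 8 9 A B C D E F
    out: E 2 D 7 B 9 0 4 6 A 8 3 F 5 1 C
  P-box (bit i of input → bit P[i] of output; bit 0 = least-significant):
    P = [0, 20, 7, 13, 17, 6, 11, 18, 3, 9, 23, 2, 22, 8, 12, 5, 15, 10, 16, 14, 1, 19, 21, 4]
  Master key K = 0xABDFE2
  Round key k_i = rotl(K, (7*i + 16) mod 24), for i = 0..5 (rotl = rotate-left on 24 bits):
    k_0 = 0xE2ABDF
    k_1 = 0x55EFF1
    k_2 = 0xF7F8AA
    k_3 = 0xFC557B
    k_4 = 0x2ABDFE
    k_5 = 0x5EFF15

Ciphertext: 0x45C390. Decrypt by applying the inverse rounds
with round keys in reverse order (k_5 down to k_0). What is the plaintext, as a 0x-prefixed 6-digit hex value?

0x066BF4

s_0 = ciphertext = 0x45C390
s_1 = InvRound(s_0, k_5) = 0x187ADC
s_2 = InvRound(s_1, k_4) = 0xD491E1
s_3 = InvRound(s_2, k_3) = 0xC46E67
s_4 = InvRound(s_3, k_2) = 0x7374B3
s_5 = InvRound(s_4, k_1) = 0xDE81C6
s_6 = InvRound(s_5, k_0) = 0x066BF4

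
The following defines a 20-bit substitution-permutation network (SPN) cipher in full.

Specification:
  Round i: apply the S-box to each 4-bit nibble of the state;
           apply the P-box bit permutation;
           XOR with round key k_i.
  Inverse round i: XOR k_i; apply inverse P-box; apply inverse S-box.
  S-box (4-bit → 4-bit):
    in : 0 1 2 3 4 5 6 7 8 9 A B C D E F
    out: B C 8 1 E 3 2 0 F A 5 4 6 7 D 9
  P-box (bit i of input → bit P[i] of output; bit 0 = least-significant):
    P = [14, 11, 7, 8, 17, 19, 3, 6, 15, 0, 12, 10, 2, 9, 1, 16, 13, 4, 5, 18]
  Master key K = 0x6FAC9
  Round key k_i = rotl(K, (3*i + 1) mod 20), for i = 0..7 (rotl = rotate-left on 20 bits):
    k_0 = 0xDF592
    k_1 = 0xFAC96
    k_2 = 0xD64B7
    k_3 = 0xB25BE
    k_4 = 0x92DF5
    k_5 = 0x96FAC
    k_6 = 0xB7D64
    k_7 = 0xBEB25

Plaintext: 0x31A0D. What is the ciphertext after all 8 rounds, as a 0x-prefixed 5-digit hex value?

s_0 = plaintext = 0x31A0D
s_1 = Round(s_0, k_0) = 0x60D50
s_2 = Round(s_1, k_1) = 0x47783
s_3 = Round(s_2, k_2) = 0x324CF
s_4 = Round(s_3, k_3) = 0x250B7
s_5 = Round(s_4, k_4) = 0xDABF8
s_6 = Round(s_5, k_5) = 0xB165A
s_7 = Round(s_6, k_6) = 0x03DC7
s_8 = Round(s_7, k_7) = 0x75B38

0x75B38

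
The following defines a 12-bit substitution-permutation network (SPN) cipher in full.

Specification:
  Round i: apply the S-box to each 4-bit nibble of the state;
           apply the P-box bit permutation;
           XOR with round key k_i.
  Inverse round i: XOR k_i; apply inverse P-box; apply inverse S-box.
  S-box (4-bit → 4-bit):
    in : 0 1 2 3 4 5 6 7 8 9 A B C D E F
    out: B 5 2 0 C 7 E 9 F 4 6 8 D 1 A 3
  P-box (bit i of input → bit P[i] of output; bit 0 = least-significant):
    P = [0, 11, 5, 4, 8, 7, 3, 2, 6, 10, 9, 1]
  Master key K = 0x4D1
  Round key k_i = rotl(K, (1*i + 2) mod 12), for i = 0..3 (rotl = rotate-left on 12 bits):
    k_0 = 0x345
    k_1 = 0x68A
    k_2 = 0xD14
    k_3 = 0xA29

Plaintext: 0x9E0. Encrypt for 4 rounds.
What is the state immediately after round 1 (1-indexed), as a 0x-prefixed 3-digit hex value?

s_0 = plaintext = 0x9E0
s_1 = Round(s_0, k_0) = 0x9D0
s_2 = Round(s_1, k_1) = 0xD9B
s_3 = Round(s_2, k_2) = 0xD4C
s_4 = Round(s_3, k_3) = 0xA54

0x9D0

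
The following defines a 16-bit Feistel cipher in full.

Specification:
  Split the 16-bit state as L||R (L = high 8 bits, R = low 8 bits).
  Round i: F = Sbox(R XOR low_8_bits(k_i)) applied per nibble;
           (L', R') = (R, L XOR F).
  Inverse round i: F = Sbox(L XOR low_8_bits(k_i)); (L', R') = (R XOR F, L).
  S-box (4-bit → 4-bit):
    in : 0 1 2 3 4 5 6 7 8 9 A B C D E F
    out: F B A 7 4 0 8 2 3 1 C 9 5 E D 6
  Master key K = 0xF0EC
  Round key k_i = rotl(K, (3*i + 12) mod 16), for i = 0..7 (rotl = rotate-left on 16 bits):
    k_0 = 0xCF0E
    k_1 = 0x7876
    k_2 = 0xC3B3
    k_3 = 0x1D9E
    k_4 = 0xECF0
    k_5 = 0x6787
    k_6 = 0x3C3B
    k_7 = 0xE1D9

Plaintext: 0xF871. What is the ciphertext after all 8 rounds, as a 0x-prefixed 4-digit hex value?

0xCDD6

s_0 = plaintext = 0xF871
s_1 = Round(s_0, k_0) = 0x71DE
s_2 = Round(s_1, k_1) = 0xDEB2
s_3 = Round(s_2, k_2) = 0xB225
s_4 = Round(s_3, k_3) = 0x252B
s_5 = Round(s_4, k_4) = 0x2BCC
s_6 = Round(s_5, k_5) = 0xCC62
s_7 = Round(s_6, k_6) = 0x62CD
s_8 = Round(s_7, k_7) = 0xCDD6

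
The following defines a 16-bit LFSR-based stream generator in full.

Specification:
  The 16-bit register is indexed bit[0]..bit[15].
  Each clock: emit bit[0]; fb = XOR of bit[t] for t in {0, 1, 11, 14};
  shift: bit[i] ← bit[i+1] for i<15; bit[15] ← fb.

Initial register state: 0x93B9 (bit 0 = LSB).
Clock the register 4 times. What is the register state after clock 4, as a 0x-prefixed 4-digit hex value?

reg_0 = 0x93B9
clock 1: out=1, reg = 0xC9DC
clock 2: out=0, reg = 0x64EE
clock 3: out=0, reg = 0x3277
clock 4: out=1, reg = 0x193B

0x193B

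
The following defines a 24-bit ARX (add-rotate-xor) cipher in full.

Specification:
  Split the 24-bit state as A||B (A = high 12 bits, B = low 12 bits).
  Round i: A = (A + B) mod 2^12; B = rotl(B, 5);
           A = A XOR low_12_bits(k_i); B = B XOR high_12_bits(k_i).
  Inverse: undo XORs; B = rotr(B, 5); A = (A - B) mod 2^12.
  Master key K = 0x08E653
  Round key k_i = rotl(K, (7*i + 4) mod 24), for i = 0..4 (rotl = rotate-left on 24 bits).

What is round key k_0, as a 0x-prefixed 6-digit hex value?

K = 0x08E653
k_0 = rotl(K, (7*0+4) mod 24) = rotl(K, 4) = 0x8E6530

0x8E6530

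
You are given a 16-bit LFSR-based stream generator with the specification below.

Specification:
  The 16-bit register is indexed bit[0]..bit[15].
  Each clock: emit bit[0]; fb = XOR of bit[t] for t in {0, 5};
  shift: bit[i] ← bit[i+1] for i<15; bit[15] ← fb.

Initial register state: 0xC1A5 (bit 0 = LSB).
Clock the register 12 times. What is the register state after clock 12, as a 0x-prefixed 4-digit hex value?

reg_0 = 0xC1A5
clock 1: out=1, reg = 0x60D2
clock 2: out=0, reg = 0x3069
clock 3: out=1, reg = 0x1834
clock 4: out=0, reg = 0x8C1A
clock 5: out=0, reg = 0x460D
clock 6: out=1, reg = 0xA306
clock 7: out=0, reg = 0x5183
clock 8: out=1, reg = 0xA8C1
clock 9: out=1, reg = 0xD460
clock 10: out=0, reg = 0xEA30
clock 11: out=0, reg = 0xF518
clock 12: out=0, reg = 0x7A8C

0x7A8C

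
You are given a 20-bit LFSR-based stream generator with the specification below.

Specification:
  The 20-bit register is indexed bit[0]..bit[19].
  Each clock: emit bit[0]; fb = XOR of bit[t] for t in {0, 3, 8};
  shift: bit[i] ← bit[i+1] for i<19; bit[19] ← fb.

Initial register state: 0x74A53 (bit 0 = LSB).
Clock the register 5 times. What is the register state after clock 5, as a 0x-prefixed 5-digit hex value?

reg_0 = 0x74A53
clock 1: out=1, reg = 0xBA529
clock 2: out=1, reg = 0xDD294
clock 3: out=0, reg = 0x6E94A
clock 4: out=0, reg = 0x374A5
clock 5: out=1, reg = 0x9BA52

0x9BA52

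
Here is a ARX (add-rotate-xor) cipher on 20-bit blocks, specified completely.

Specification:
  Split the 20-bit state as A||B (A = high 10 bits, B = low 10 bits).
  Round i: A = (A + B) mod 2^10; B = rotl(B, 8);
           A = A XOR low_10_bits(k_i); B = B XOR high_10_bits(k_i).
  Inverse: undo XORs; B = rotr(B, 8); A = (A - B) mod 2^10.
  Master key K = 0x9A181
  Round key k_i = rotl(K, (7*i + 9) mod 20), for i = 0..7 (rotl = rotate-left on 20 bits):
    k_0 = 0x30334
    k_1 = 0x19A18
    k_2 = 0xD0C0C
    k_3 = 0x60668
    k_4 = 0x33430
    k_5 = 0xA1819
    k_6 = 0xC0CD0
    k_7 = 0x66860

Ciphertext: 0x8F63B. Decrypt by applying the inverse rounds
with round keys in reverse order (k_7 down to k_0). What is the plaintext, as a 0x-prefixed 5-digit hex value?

s_0 = ciphertext = 0x8F63B
s_1 = InvRound(s_0, k_7) = 0xF5A87
s_2 = InvRound(s_1, k_6) = 0x3D611
s_3 = InvRound(s_2, k_5) = 0xA425C
s_4 = InvRound(s_3, k_4) = 0x16A46
s_5 = InvRound(s_4, k_3) = 0xC4F1F
s_6 = InvRound(s_5, k_2) = 0x6BD70
s_7 = InvRound(s_6, k_1) = 0xD7859
s_8 = InvRound(s_7, k_0) = 0x81A64

0x81A64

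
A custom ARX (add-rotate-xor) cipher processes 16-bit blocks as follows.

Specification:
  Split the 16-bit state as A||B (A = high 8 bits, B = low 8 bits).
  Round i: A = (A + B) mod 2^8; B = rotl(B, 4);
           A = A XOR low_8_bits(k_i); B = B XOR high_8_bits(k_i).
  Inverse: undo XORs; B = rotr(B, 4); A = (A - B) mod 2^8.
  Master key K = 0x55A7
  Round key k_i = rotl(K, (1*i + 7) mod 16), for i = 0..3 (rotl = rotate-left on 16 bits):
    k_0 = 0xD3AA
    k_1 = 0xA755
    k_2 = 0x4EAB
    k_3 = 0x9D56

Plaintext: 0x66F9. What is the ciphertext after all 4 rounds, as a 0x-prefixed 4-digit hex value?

0x021A

s_0 = plaintext = 0x66F9
s_1 = Round(s_0, k_0) = 0xF54C
s_2 = Round(s_1, k_1) = 0x1463
s_3 = Round(s_2, k_2) = 0xDC78
s_4 = Round(s_3, k_3) = 0x021A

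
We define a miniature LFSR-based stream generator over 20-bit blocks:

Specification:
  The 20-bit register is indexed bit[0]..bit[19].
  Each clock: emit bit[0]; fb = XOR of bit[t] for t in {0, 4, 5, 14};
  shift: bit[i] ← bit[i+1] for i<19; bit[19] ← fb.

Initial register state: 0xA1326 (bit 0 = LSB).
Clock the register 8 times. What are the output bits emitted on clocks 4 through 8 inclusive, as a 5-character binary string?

00100

reg_0 = 0xA1326
clock 1: out=0, reg = 0xD0993
clock 2: out=1, reg = 0x684C9
clock 3: out=1, reg = 0xB4264
clock 4: out=0, reg = 0x5A132
clock 5: out=0, reg = 0x2D099
clock 6: out=1, reg = 0x9684C
clock 7: out=0, reg = 0xCB426
clock 8: out=0, reg = 0xE5A13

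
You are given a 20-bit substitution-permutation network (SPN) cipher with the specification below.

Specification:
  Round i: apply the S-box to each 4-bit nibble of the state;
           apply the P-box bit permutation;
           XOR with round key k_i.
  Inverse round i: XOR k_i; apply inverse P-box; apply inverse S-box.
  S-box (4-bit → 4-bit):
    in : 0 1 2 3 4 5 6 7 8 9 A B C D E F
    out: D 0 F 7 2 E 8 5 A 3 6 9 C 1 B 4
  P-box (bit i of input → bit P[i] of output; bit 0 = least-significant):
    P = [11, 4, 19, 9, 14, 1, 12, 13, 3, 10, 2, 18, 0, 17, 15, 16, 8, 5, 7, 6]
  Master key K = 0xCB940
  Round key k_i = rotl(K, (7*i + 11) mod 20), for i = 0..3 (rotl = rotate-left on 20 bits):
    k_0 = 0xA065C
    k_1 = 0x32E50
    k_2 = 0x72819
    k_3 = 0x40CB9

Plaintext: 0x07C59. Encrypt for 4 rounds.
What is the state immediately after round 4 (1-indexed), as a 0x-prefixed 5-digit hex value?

0x0920D

s_0 = plaintext = 0x07C59
s_1 = Round(s_0, k_0) = 0xEBF8B
s_2 = Round(s_1, k_1) = 0x20537
s_3 = Round(s_2, k_2) = 0xAF5FE
s_4 = Round(s_3, k_3) = 0x0920D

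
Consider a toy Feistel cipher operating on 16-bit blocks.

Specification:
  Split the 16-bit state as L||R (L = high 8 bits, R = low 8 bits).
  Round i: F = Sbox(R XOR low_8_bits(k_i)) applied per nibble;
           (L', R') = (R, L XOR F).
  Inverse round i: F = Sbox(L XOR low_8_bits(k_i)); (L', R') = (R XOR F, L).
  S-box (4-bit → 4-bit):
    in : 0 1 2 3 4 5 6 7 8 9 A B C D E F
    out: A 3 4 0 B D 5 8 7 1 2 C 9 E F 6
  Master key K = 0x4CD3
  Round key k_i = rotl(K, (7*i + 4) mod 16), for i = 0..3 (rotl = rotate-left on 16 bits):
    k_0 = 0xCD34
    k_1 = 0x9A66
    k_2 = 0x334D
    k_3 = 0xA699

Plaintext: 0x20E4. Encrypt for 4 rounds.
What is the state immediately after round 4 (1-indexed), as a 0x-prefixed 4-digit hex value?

s_0 = plaintext = 0x20E4
s_1 = Round(s_0, k_0) = 0xE4CA
s_2 = Round(s_1, k_1) = 0xCACD
s_3 = Round(s_2, k_2) = 0xCDB0
s_4 = Round(s_3, k_3) = 0xB08C

0xB08C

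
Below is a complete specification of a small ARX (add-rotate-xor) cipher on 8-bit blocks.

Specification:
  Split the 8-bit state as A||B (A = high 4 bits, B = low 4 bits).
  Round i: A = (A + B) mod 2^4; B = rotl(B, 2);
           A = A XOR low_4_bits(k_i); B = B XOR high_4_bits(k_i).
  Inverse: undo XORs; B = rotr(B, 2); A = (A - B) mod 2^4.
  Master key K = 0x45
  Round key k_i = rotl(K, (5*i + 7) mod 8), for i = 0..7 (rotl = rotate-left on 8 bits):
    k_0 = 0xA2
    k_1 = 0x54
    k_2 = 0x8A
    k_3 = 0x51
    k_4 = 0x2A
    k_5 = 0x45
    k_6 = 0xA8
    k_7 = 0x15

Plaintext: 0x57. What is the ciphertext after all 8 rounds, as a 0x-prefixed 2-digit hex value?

s_0 = plaintext = 0x57
s_1 = Round(s_0, k_0) = 0xE7
s_2 = Round(s_1, k_1) = 0x18
s_3 = Round(s_2, k_2) = 0x3A
s_4 = Round(s_3, k_3) = 0xCF
s_5 = Round(s_4, k_4) = 0x1D
s_6 = Round(s_5, k_5) = 0xB3
s_7 = Round(s_6, k_6) = 0x66
s_8 = Round(s_7, k_7) = 0x98

0x98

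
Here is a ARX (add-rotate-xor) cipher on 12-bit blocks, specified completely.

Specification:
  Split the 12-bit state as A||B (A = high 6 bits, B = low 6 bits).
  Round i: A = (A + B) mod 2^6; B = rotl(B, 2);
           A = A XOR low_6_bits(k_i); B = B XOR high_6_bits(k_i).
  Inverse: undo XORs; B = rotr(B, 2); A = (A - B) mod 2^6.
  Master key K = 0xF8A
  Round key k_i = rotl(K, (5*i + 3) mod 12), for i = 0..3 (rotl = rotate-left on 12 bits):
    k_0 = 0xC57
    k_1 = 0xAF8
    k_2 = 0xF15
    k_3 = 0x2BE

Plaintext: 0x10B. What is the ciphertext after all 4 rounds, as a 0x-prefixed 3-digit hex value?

0xF5E

s_0 = plaintext = 0x10B
s_1 = Round(s_0, k_0) = 0x61D
s_2 = Round(s_1, k_1) = 0x35E
s_3 = Round(s_2, k_2) = 0xF85
s_4 = Round(s_3, k_3) = 0xF5E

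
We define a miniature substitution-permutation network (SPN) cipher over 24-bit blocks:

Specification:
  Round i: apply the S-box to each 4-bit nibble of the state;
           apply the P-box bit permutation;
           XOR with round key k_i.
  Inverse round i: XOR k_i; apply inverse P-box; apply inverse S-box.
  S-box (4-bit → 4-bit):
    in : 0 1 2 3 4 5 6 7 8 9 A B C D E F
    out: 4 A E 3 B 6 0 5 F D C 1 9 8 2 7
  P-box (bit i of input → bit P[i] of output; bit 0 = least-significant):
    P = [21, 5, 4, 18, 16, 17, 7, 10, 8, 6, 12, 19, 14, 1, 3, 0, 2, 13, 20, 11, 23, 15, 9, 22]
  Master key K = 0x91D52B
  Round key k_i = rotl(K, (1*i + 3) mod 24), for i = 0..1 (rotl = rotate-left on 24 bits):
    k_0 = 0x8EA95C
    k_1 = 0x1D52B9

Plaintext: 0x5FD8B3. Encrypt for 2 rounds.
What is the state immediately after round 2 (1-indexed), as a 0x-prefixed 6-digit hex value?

s_0 = plaintext = 0x5FD8B3
s_1 = Round(s_0, k_0) = 0xB71A39
s_2 = Round(s_1, k_1) = 0xA242AE

0xA242AE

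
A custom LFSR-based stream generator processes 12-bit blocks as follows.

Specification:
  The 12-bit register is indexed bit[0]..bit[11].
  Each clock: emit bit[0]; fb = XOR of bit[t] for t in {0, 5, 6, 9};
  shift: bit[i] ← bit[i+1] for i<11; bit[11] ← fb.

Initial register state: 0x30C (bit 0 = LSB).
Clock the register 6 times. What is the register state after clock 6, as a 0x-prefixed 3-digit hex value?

reg_0 = 0x30C
clock 1: out=0, reg = 0x986
clock 2: out=0, reg = 0x4C3
clock 3: out=1, reg = 0x261
clock 4: out=1, reg = 0x130
clock 5: out=0, reg = 0x898
clock 6: out=0, reg = 0x44C

0x44C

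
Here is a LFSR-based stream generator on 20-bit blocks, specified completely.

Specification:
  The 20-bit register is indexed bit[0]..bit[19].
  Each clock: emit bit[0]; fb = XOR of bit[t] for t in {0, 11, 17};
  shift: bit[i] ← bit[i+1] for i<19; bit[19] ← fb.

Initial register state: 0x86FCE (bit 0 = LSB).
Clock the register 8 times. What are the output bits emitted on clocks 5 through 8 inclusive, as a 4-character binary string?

0011

reg_0 = 0x86FCE
clock 1: out=0, reg = 0xC37E7
clock 2: out=1, reg = 0xE1BF3
clock 3: out=1, reg = 0xF0DF9
clock 4: out=1, reg = 0xF86FC
clock 5: out=0, reg = 0xFC37E
clock 6: out=0, reg = 0xFE1BF
clock 7: out=1, reg = 0x7F0DF
clock 8: out=1, reg = 0x3F86F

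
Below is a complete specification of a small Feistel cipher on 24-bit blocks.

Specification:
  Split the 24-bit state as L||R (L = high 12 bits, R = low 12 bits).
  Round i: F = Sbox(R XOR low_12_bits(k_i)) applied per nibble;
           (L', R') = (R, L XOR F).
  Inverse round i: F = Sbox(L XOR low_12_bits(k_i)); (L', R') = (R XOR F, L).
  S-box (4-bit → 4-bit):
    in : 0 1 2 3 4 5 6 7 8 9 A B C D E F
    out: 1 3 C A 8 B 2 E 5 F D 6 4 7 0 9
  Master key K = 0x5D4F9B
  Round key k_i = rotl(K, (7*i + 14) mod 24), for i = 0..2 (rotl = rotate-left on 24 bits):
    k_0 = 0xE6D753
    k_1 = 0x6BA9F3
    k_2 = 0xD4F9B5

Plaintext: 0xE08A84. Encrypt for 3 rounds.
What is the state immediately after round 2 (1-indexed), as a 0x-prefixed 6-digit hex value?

s_0 = plaintext = 0xE08A84
s_1 = Round(s_0, k_0) = 0xA84976
s_2 = Round(s_1, k_1) = 0x976BDF
s_3 = Round(s_2, k_2) = 0xBDF55B

0x976BDF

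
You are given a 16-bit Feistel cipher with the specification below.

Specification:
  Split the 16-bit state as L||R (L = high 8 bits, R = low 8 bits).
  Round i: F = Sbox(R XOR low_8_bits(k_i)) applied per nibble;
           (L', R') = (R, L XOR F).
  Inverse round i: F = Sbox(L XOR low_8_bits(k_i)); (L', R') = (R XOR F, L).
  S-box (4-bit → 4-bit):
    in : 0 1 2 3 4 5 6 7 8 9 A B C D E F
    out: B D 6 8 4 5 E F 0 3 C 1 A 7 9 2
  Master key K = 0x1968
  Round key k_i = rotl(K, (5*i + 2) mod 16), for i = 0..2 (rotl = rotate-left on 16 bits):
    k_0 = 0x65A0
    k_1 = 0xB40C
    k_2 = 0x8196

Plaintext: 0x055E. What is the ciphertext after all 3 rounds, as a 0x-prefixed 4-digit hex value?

s_0 = plaintext = 0x055E
s_1 = Round(s_0, k_0) = 0x5E2C
s_2 = Round(s_1, k_1) = 0x2C35
s_3 = Round(s_2, k_2) = 0x35E4

0x35E4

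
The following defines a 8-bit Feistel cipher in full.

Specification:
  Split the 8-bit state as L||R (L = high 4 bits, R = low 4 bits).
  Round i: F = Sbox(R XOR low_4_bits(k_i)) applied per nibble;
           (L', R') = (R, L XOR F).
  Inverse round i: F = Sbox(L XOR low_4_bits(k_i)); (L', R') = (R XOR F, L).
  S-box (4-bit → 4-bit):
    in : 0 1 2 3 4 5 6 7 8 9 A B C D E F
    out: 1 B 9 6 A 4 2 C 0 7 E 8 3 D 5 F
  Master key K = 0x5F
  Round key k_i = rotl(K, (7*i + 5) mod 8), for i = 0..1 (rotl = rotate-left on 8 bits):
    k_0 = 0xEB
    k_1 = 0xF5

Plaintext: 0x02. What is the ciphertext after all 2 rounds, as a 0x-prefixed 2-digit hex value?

0x7B

s_0 = plaintext = 0x02
s_1 = Round(s_0, k_0) = 0x27
s_2 = Round(s_1, k_1) = 0x7B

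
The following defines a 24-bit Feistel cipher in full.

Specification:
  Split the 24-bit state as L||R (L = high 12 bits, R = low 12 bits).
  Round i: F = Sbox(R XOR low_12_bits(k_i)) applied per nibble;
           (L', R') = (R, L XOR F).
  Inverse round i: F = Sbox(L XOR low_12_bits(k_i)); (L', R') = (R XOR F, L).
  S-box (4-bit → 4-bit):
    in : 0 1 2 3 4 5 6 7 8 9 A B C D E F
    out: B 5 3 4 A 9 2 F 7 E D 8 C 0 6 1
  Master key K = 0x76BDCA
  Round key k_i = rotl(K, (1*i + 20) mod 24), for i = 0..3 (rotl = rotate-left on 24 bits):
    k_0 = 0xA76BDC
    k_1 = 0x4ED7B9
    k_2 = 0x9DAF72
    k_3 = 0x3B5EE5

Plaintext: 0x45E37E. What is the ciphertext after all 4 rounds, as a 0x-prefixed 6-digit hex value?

s_0 = plaintext = 0x45E37E
s_1 = Round(s_0, k_0) = 0x37E38D
s_2 = Round(s_1, k_1) = 0x38D934
s_3 = Round(s_2, k_2) = 0x93412F
s_4 = Round(s_3, k_3) = 0x12F8F9

0x12F8F9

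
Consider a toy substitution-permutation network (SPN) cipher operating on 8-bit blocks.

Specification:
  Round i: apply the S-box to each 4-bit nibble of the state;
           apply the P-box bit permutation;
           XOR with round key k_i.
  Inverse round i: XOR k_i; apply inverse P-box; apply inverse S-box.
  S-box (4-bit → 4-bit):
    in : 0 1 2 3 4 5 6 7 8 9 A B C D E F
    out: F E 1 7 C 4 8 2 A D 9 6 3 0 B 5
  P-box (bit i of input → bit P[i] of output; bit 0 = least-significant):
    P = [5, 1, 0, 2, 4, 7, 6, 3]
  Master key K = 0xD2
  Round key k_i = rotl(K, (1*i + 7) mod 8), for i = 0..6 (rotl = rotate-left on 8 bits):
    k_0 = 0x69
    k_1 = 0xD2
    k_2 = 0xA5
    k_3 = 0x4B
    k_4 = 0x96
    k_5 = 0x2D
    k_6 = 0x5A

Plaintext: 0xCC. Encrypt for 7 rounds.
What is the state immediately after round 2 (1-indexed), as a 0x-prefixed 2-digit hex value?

s_0 = plaintext = 0xCC
s_1 = Round(s_0, k_0) = 0xDB
s_2 = Round(s_1, k_1) = 0xD1
s_3 = Round(s_2, k_2) = 0xA2
s_4 = Round(s_3, k_3) = 0x73
s_5 = Round(s_4, k_4) = 0x35
s_6 = Round(s_5, k_5) = 0xFC
s_7 = Round(s_6, k_6) = 0x28

0xD1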